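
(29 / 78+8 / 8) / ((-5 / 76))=-4066 / 195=-20.85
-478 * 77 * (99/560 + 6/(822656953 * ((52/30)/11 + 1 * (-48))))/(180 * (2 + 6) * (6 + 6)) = -93900773543793029/249371673100108800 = -0.38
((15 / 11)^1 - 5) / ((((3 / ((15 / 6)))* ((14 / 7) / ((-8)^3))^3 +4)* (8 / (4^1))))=-838860800 / 1845493727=-0.45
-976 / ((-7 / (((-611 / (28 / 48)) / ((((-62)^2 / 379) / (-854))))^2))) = 7010884765390199616 / 6464647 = 1084496147336.46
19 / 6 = 3.17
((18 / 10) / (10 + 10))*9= 81 / 100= 0.81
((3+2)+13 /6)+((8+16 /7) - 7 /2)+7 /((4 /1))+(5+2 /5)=21.10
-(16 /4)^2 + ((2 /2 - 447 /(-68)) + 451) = 30095 /68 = 442.57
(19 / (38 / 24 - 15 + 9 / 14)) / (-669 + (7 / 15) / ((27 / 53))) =323190 / 145162951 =0.00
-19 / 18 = -1.06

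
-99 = -99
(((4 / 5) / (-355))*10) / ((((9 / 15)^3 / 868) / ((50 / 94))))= -4340000 / 90099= -48.17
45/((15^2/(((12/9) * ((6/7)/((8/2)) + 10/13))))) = 358/1365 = 0.26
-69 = -69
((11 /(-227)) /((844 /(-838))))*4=9218 /47897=0.19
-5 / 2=-2.50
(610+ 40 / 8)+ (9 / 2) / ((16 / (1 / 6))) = 39363 / 64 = 615.05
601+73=674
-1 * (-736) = 736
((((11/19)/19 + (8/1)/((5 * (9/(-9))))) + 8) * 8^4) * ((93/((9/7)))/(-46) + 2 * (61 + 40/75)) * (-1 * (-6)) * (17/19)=67753775468544/3943925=17179275.84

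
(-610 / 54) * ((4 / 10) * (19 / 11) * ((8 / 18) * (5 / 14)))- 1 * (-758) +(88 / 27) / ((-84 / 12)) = 2021578 / 2673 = 756.30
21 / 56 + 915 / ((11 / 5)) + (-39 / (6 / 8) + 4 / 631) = 20228319 / 55528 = 364.29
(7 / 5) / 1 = 7 / 5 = 1.40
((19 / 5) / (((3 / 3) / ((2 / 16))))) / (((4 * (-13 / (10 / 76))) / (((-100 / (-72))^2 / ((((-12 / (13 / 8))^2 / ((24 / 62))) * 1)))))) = -8125 / 493682688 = -0.00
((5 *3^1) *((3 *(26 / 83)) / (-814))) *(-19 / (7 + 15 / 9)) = 2565 / 67562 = 0.04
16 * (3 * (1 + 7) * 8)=3072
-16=-16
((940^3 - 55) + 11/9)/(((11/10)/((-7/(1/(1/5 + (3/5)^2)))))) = -1465150081136/495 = -2959899153.81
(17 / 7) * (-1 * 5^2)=-60.71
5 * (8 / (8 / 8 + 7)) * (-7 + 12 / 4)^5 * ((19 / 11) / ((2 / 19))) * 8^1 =-7393280 / 11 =-672116.36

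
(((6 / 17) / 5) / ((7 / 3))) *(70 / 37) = 36 / 629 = 0.06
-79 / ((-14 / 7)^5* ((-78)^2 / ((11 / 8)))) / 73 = 869 / 113697792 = 0.00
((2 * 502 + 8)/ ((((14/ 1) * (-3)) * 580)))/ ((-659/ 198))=8349/ 668885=0.01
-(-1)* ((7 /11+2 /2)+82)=920 /11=83.64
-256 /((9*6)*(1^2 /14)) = -1792 /27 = -66.37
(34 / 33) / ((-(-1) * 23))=34 / 759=0.04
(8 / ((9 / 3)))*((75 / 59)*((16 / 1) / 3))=3200 / 177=18.08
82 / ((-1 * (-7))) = 82 / 7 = 11.71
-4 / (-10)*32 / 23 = 64 / 115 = 0.56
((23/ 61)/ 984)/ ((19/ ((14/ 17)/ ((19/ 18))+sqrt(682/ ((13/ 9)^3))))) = 483/ 30697274+207*sqrt(8866)/ 64245688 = 0.00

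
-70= -70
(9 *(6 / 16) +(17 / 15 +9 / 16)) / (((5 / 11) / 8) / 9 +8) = 40161 / 63410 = 0.63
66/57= 22/19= 1.16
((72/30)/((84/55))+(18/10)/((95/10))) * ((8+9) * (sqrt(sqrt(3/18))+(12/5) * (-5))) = -238884/665+19907 * 6^(3/4)/3990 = -340.10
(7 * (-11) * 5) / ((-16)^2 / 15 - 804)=5775 / 11804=0.49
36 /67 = 0.54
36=36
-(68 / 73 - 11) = 735 / 73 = 10.07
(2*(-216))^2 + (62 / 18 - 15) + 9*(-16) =1678216 / 9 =186468.44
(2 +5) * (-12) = -84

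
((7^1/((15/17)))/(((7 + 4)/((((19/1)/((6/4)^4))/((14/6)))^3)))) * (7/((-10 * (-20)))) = 59700736/568346625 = 0.11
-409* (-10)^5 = 40900000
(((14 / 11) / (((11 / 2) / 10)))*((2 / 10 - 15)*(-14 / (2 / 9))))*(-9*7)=-16447536 / 121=-135930.05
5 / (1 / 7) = 35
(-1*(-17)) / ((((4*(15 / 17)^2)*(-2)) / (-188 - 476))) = 1812.35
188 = 188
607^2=368449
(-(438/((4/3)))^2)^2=186320859201/16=11645053700.06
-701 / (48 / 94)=-32947 / 24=-1372.79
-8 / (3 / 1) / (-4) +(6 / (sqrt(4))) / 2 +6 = 49 / 6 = 8.17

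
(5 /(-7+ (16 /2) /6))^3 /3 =-1125 /4913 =-0.23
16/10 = 8/5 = 1.60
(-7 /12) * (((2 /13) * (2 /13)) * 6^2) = -84 /169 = -0.50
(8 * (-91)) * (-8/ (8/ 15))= 10920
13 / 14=0.93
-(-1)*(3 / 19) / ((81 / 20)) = 20 / 513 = 0.04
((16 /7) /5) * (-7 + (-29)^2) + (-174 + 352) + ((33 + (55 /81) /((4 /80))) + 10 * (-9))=1462399 /2835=515.84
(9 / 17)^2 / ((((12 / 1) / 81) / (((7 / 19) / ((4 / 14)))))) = 107163 / 43928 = 2.44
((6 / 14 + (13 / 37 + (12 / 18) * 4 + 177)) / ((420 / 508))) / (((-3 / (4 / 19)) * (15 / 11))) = -783476716 / 69755175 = -11.23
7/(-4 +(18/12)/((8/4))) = -28/13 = -2.15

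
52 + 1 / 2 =105 / 2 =52.50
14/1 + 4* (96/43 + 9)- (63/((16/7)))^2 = -7713979/11008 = -700.76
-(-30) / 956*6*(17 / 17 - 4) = -135 / 239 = -0.56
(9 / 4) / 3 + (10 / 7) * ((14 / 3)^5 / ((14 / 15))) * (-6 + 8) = 2195443 / 324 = 6776.06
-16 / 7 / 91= -16 / 637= -0.03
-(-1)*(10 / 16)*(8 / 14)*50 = 125 / 7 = 17.86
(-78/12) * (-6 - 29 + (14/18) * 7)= 1729/9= 192.11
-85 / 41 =-2.07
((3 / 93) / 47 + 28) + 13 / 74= 28.18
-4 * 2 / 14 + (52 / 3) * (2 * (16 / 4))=2900 / 21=138.10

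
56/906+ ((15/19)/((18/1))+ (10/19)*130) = 1179619/17214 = 68.53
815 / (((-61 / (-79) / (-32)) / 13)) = -26784160 / 61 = -439084.59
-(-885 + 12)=873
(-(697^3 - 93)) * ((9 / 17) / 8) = -761869755 / 34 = -22407933.97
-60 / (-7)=60 / 7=8.57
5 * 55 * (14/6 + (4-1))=4400/3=1466.67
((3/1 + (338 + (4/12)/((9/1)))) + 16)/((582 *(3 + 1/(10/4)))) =24100/133569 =0.18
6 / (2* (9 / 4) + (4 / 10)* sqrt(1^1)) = 60 / 49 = 1.22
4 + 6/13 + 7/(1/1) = 11.46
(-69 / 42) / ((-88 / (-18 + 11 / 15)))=-851 / 2640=-0.32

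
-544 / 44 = -136 / 11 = -12.36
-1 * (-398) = 398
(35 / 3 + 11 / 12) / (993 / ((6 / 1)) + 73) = 151 / 2862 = 0.05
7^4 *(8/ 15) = 19208/ 15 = 1280.53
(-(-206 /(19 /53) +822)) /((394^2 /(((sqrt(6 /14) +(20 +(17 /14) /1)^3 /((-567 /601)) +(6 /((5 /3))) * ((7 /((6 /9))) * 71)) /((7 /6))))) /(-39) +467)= -15344853777283616718933258900 /29007863916823214103041764171 +393686452763997120000 * sqrt(21) /29007863916823214103041764171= -0.53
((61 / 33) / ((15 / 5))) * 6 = 3.70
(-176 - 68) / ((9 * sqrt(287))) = -244 * sqrt(287) / 2583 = -1.60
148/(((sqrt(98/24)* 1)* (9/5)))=1480* sqrt(3)/63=40.69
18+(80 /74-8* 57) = -16166 /37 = -436.92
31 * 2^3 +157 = 405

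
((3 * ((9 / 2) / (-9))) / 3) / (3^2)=-1 / 18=-0.06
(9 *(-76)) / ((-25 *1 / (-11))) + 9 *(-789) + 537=-171624 / 25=-6864.96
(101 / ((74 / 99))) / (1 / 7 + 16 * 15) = 69993 / 124394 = 0.56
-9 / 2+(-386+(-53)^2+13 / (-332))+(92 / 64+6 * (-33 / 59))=189340931 / 78352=2416.54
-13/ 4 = -3.25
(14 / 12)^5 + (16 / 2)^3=3998119 / 7776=514.16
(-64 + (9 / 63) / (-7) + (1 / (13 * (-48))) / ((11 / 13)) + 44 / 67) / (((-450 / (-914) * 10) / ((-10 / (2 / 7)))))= 50196618139 / 111434400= 450.46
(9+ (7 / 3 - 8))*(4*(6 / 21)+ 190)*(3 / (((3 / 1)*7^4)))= 4460 / 16807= 0.27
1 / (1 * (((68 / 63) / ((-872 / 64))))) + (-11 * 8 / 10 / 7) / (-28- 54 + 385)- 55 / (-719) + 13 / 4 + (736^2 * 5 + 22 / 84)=1604961454222393 / 592571040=2708470.96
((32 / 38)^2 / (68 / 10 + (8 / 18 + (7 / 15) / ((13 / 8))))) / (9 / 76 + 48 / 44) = 0.08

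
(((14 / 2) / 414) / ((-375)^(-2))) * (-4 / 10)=-21875 / 23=-951.09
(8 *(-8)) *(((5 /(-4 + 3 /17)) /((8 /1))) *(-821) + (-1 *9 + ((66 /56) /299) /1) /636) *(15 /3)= -42940.09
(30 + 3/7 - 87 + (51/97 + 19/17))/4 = -317017/23086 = -13.73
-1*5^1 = -5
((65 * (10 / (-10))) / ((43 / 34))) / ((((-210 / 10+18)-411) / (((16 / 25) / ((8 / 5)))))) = 442 / 8901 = 0.05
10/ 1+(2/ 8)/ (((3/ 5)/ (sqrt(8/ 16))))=5 * sqrt(2)/ 24+10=10.29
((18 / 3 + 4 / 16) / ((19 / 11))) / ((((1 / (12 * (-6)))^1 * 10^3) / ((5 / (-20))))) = 99 / 1520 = 0.07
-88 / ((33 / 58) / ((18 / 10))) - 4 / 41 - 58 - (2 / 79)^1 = -5449988 / 16195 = -336.52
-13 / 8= -1.62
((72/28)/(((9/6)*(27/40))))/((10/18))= 32/7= 4.57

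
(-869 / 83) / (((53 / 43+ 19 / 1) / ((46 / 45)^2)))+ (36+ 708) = 54356258714 / 73112625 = 743.46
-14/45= -0.31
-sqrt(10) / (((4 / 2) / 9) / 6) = -27 * sqrt(10) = -85.38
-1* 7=-7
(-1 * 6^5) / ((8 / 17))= -16524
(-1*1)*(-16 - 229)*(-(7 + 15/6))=-4655/2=-2327.50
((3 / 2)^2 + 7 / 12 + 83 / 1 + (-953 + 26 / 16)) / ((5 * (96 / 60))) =-20773 / 192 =-108.19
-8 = -8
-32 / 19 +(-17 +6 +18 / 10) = -1034 / 95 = -10.88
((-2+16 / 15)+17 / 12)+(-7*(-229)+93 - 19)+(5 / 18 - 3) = 301457 / 180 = 1674.76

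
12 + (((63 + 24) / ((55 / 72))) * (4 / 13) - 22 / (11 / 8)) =31.04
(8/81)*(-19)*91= -13832/81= -170.77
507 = 507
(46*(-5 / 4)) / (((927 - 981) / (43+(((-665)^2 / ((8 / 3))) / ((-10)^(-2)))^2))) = 126504783685566655 / 432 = 292835147420293.18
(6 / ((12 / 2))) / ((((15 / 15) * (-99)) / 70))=-70 / 99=-0.71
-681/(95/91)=-61971/95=-652.33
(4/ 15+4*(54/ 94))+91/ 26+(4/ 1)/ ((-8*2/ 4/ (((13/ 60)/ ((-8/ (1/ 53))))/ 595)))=4314493171/ 711429600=6.06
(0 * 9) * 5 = 0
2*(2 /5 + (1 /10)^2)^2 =1681 /5000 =0.34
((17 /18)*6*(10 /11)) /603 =170 /19899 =0.01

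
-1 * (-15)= 15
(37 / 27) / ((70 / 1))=37 / 1890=0.02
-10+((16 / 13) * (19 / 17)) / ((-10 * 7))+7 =-23357 / 7735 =-3.02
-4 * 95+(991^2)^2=964483090181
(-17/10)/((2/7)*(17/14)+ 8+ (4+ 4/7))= -833/6330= -0.13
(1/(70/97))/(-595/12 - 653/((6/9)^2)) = -291/318955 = -0.00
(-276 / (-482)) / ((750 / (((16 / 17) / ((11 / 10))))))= 736 / 1126675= 0.00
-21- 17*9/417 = -2970/139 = -21.37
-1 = -1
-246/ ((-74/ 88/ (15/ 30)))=5412/ 37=146.27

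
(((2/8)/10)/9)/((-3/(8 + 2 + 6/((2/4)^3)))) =-29/540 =-0.05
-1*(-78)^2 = -6084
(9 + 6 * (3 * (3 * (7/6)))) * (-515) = -37080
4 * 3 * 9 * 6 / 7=648 / 7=92.57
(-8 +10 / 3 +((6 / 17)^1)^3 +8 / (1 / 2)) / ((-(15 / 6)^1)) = -67076 / 14739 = -4.55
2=2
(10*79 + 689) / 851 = 1479 / 851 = 1.74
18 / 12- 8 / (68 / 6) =27 / 34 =0.79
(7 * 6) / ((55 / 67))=2814 / 55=51.16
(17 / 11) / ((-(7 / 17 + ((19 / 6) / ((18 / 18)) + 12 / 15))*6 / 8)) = -11560 / 24563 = -0.47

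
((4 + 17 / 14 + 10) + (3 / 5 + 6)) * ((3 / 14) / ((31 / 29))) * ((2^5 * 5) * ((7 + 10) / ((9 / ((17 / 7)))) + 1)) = 41566976 / 10633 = 3909.24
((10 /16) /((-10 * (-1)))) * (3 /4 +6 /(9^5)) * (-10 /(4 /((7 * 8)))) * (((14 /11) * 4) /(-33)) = 14468965 /14289858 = 1.01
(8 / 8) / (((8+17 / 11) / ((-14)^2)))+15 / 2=28.03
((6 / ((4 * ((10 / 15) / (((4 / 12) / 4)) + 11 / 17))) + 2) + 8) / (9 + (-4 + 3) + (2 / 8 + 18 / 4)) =1994 / 2499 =0.80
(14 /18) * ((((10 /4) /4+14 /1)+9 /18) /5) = 847 /360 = 2.35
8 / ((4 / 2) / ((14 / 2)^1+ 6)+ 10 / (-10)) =-9.45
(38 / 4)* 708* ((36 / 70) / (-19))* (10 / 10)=-6372 / 35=-182.06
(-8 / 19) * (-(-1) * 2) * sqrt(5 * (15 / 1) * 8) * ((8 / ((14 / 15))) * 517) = -4963200 * sqrt(6) / 133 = -91408.33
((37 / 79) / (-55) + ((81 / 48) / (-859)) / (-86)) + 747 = 3836339582467 / 5135720480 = 746.99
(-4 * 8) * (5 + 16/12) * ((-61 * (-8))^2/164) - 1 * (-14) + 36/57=-687725678/2337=-294277.14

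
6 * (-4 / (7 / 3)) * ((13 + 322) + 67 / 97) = -2344464 / 679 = -3452.82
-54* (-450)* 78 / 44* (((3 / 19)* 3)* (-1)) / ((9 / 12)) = -27206.70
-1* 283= -283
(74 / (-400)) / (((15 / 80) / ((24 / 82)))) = -296 / 1025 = -0.29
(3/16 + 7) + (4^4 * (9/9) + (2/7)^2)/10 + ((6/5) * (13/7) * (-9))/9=119823/3920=30.57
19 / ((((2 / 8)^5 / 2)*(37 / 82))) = 3190784 / 37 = 86237.41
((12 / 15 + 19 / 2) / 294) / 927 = 1 / 26460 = 0.00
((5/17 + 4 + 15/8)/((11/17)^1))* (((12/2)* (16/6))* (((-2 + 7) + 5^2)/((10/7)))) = 35238/11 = 3203.45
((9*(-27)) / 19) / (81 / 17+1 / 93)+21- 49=-30.68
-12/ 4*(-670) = 2010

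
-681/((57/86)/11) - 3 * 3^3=-216281/19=-11383.21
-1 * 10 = -10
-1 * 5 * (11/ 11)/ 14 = -5/ 14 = -0.36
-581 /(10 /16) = -4648 /5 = -929.60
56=56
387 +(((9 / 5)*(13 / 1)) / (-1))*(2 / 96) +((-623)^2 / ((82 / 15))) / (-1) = -231609639 / 3280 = -70612.69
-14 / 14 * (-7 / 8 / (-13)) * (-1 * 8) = 7 / 13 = 0.54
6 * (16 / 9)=32 / 3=10.67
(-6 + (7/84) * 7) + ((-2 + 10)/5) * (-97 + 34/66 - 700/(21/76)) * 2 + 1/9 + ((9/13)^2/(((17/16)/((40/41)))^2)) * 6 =-1368490553701793/162561407580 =-8418.30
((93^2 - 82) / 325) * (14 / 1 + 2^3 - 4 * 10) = -11862 / 25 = -474.48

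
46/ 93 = 0.49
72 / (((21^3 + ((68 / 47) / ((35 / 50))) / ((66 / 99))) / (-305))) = -2408280 / 1015963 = -2.37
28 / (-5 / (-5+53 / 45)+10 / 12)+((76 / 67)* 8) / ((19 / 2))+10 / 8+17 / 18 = 43243261 / 2665260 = 16.22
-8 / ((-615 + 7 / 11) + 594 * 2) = -44 / 3155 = -0.01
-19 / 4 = -4.75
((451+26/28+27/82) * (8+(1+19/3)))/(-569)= -1990236/163303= -12.19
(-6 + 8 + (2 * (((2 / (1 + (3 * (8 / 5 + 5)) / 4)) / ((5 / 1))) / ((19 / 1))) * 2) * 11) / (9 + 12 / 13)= 63362 / 291669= 0.22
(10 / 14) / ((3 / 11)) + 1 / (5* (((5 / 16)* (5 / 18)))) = 12923 / 2625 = 4.92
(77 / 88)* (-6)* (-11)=231 / 4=57.75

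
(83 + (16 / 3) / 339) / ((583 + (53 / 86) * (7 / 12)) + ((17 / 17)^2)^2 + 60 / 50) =2963560 / 20903757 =0.14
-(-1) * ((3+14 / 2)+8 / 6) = 34 / 3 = 11.33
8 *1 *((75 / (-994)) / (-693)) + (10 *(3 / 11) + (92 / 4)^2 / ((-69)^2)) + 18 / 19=24779659 / 6543999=3.79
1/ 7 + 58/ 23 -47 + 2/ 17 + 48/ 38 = -42.95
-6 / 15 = -2 / 5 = -0.40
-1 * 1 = -1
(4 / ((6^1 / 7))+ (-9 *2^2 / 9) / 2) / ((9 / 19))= 5.63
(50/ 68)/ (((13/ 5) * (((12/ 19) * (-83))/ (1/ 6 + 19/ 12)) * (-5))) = 0.00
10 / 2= 5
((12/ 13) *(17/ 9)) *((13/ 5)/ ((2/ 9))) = 102/ 5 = 20.40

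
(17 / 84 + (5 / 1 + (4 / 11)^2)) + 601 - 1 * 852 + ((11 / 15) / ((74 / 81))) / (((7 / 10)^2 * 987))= -212765572493 / 866084604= -245.66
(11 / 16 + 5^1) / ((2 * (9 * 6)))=91 / 1728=0.05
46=46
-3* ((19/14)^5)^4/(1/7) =-9434.75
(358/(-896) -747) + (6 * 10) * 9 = -92915/448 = -207.40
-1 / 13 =-0.08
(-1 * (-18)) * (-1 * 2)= -36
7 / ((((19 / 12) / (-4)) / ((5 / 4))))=-420 / 19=-22.11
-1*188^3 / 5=-6644672 / 5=-1328934.40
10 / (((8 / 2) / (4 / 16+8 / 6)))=95 / 24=3.96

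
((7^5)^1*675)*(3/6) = 11344725/2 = 5672362.50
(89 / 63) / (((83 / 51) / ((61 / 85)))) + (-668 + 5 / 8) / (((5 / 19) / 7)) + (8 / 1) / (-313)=-387381317177 / 21822360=-17751.58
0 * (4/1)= 0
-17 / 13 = -1.31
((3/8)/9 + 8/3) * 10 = 325/12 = 27.08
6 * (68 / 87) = 136 / 29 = 4.69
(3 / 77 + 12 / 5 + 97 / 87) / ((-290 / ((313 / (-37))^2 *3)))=-5831016911 / 2216308325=-2.63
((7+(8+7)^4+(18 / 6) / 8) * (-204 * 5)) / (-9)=34430015 / 6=5738335.83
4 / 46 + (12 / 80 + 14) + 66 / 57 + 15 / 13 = 16.55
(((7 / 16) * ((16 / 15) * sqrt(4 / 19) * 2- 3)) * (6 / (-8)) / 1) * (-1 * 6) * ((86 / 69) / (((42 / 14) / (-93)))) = 83979 / 368- 37324 * sqrt(19) / 2185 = 153.75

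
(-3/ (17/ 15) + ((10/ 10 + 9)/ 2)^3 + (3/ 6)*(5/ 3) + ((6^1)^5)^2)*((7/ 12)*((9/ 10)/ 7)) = 4534972.44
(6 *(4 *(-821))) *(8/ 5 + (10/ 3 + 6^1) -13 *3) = 2765128/ 5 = 553025.60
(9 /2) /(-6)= -3 /4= -0.75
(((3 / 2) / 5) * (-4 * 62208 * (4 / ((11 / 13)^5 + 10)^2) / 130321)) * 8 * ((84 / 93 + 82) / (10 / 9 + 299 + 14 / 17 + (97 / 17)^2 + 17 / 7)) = -1712142833854357996535808 / 41202465994715053434546379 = -0.04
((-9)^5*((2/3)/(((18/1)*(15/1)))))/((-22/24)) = 8748/55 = 159.05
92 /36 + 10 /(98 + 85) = 1433 /549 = 2.61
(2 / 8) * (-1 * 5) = -5 / 4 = -1.25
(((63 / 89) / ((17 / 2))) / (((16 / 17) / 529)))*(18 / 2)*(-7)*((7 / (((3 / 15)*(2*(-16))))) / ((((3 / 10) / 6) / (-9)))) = -3306871575 / 5696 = -580560.32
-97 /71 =-1.37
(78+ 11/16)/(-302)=-1259/4832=-0.26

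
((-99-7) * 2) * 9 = -1908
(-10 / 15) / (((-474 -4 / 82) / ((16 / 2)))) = 164 / 14577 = 0.01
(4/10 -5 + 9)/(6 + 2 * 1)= 11/20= 0.55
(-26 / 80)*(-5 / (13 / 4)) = 1 / 2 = 0.50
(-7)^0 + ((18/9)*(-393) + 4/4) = -784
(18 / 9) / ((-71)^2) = 2 / 5041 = 0.00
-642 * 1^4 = -642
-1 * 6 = -6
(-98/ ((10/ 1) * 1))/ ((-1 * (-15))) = -49/ 75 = -0.65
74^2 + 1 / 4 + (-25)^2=24405 / 4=6101.25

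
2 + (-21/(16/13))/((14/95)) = -3641/32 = -113.78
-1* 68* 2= -136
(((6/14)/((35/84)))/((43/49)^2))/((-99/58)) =-0.78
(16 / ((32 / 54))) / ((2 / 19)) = 513 / 2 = 256.50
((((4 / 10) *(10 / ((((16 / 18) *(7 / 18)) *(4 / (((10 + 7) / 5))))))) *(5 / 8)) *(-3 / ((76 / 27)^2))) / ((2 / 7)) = -3011499 / 369664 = -8.15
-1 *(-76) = 76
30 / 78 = 5 / 13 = 0.38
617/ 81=7.62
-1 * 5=-5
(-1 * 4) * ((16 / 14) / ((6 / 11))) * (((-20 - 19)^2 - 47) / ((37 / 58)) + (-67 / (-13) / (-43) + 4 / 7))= -58888821200 / 3040401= -19368.77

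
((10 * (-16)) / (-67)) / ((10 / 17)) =272 / 67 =4.06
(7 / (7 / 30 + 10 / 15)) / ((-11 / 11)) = -70 / 9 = -7.78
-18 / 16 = -9 / 8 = -1.12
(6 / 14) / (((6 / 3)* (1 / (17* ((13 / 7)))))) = 663 / 98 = 6.77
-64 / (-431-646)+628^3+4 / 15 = 1333719925276 / 5385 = 247673152.33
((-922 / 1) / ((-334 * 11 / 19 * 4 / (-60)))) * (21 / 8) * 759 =-190376865 / 1336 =-142497.65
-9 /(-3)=3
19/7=2.71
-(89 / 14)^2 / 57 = -7921 / 11172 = -0.71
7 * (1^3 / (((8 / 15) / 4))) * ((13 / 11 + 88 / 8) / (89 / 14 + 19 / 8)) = 131320 / 1793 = 73.24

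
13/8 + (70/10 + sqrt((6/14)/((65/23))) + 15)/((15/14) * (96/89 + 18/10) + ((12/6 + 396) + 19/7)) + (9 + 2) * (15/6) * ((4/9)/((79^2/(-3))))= 178 * sqrt(31395)/32703645 + 14013910115/8373474808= 1.67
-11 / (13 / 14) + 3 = -115 / 13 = -8.85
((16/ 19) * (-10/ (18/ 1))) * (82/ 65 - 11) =3376/ 741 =4.56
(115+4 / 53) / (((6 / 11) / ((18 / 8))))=474.69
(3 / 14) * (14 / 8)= 3 / 8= 0.38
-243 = -243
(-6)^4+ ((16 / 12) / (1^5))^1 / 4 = 3889 / 3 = 1296.33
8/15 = 0.53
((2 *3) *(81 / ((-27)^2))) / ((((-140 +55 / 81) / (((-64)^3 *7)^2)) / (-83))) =15092034041806848 / 11285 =1337353481772.87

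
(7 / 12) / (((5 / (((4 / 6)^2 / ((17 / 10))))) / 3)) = 14 / 153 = 0.09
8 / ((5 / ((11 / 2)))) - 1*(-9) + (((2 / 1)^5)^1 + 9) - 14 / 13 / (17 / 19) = 63644 / 1105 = 57.60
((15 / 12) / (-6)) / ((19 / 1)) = -5 / 456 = -0.01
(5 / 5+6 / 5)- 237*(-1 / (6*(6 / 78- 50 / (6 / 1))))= -8321 / 3220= -2.58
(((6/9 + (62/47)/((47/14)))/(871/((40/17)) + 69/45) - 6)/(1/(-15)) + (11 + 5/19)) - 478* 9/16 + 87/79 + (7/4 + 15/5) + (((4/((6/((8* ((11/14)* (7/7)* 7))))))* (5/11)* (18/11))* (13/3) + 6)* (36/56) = -22993156976677/236635519912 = -97.17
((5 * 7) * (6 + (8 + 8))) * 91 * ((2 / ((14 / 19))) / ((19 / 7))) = 70070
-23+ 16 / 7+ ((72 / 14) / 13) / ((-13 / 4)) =-24649 / 1183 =-20.84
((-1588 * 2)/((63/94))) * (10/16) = -2961.75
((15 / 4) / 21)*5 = 25 / 28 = 0.89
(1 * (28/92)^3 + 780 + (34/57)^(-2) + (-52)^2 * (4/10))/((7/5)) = 131117139471/98455364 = 1331.74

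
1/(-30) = -1/30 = -0.03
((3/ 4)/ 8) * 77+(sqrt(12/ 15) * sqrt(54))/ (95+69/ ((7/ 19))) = 21 * sqrt(30)/ 4940+231/ 32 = 7.24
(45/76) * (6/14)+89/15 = 49373/7980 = 6.19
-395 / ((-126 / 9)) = 28.21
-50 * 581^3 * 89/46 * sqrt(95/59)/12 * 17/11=-7418350243325 * sqrt(5605)/179124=-3100568735.10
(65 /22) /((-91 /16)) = -40 /77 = -0.52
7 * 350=2450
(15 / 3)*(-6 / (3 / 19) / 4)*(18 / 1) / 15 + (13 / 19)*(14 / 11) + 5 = -10686 / 209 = -51.13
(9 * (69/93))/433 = 207/13423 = 0.02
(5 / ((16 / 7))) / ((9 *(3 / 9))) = 35 / 48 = 0.73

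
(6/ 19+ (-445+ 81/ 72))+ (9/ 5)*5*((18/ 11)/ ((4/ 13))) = -661603/ 1672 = -395.70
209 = 209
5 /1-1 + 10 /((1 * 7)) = 38 /7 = 5.43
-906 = -906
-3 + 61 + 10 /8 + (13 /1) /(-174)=20593 /348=59.18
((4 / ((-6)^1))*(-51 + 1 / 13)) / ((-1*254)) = -662 / 4953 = -0.13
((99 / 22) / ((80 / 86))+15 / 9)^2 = 2436721 / 57600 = 42.30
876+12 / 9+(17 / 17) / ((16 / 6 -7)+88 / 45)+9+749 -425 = 388382 / 321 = 1209.91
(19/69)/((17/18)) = 114/391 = 0.29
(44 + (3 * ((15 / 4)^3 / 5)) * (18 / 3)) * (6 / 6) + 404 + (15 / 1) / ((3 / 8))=21691 / 32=677.84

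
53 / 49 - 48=-2299 / 49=-46.92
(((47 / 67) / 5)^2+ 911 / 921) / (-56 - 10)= -4739612 / 310077675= -0.02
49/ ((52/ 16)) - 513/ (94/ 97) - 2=-630913/ 1222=-516.30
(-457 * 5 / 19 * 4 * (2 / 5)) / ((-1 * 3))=3656 / 57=64.14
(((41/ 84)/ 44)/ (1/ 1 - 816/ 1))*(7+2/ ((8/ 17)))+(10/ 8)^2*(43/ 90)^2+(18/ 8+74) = 76.61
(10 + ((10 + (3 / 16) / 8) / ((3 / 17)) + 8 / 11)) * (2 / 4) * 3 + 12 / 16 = 287345 / 2816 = 102.04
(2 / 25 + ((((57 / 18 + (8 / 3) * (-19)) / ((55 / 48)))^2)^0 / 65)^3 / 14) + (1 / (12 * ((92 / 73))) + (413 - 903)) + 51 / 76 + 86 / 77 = -216487074360317 / 443561118000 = -488.07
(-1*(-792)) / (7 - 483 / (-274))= 217008 / 2401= 90.38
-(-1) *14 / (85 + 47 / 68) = 952 / 5827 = 0.16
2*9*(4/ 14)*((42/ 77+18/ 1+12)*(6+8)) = 24192/ 11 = 2199.27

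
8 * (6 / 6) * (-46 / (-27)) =368 / 27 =13.63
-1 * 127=-127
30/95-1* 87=-1647/19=-86.68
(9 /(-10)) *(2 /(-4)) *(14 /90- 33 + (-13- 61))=-1202 /25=-48.08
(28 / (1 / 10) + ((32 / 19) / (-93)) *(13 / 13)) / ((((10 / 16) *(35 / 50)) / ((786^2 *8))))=13040681791488 / 4123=3162910936.57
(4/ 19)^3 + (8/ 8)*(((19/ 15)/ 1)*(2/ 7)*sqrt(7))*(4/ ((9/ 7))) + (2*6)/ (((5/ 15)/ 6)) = 152*sqrt(7)/ 135 + 1481608/ 6859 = 218.99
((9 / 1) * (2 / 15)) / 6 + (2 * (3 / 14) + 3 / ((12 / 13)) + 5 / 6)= 4.71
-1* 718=-718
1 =1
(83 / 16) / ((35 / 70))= 83 / 8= 10.38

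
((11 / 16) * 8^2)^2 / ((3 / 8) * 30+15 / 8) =15488 / 105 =147.50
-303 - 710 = -1013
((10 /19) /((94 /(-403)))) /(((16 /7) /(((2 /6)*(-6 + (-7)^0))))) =70525 /42864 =1.65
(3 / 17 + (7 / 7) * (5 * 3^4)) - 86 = 5426 / 17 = 319.18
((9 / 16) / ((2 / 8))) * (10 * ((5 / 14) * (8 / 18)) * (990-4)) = 24650 / 7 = 3521.43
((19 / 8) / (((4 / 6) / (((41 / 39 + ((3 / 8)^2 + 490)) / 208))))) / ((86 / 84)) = 489179985 / 59531264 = 8.22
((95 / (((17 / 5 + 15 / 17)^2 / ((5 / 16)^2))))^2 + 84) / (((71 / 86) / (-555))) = -2313382091133485029785 / 40842641117544448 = -56641.34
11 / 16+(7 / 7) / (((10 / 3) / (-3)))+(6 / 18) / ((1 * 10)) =-43 / 240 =-0.18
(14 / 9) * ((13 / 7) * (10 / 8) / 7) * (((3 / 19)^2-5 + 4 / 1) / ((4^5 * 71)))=-715 / 103344192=-0.00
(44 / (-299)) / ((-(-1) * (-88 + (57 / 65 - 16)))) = 220 / 154169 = 0.00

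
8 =8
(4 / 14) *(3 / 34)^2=9 / 4046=0.00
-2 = -2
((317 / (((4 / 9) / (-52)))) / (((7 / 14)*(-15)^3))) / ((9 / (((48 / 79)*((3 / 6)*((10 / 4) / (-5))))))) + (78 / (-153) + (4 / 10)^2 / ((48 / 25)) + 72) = 430312801 / 6043500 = 71.20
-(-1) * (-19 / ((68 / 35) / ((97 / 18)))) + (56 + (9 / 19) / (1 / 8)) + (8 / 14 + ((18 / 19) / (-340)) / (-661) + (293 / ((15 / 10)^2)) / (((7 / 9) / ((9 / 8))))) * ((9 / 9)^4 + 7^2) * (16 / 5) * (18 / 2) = 29275611652447 / 107605512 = 272064.24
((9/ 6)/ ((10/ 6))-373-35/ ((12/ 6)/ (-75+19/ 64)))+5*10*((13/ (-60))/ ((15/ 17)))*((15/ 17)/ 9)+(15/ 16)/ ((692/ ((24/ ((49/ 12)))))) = 136816021549/ 146482560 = 934.01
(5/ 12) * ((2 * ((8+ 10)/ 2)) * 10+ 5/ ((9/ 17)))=8525/ 108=78.94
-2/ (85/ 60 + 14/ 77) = -264/ 211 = -1.25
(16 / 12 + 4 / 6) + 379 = 381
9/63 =0.14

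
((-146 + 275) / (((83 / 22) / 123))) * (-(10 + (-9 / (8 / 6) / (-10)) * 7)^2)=-60550550577 / 66400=-911905.88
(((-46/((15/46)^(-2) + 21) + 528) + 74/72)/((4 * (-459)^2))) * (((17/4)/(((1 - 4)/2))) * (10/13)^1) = -649571225/476127361008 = -0.00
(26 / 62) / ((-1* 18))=-13 / 558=-0.02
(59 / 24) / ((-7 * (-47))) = 59 / 7896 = 0.01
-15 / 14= -1.07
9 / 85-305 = -25916 / 85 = -304.89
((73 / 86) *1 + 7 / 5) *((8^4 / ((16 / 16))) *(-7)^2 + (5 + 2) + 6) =194093339 / 430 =451379.86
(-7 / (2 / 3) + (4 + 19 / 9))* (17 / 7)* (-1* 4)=2686 / 63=42.63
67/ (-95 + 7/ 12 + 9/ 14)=-5628/ 7877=-0.71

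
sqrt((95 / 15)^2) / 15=19 / 45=0.42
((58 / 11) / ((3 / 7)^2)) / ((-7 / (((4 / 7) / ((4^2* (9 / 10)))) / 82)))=-145 / 73062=-0.00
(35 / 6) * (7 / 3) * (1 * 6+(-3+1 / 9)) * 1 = 3430 / 81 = 42.35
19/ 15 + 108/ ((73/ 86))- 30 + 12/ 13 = 1415281/ 14235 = 99.42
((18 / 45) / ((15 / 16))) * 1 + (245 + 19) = 264.43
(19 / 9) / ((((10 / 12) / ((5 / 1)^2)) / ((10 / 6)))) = 950 / 9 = 105.56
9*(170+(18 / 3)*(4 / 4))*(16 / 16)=1584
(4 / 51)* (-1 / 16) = -1 / 204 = -0.00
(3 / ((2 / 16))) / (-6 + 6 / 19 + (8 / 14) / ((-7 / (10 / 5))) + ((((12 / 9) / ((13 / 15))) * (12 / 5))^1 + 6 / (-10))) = -1452360 / 166729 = -8.71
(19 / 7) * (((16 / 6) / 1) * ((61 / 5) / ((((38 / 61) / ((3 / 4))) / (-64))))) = -238144 / 35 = -6804.11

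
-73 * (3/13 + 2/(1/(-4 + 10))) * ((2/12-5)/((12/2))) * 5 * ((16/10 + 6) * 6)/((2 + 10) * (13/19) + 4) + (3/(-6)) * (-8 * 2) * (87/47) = 13444.70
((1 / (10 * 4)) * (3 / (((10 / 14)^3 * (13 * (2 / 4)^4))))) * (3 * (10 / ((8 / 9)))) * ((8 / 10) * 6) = 333396 / 8125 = 41.03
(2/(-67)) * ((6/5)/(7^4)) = -12/804335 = -0.00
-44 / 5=-8.80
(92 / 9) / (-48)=-23 / 108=-0.21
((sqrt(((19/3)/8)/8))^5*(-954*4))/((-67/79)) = 13.86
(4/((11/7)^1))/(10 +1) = 0.23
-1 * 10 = -10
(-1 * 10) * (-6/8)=15/2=7.50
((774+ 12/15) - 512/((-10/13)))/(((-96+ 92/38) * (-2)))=68419/8890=7.70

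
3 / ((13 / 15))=3.46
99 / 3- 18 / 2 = 24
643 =643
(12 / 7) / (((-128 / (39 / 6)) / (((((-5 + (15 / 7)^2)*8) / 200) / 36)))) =13 / 329280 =0.00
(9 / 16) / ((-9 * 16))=-1 / 256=-0.00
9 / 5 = 1.80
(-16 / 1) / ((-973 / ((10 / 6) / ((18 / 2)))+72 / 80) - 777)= 160 / 60303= 0.00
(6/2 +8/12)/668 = 11/2004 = 0.01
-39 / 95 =-0.41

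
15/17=0.88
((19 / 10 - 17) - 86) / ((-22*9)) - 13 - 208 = -220.49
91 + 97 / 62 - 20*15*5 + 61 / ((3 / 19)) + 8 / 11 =-1020.37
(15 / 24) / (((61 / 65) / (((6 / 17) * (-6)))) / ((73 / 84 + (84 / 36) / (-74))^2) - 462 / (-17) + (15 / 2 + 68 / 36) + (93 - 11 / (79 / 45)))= 26616455444475 / 5223968745280972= 0.01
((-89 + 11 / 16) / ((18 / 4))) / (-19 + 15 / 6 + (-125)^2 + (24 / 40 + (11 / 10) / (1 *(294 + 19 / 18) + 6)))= -4253915 / 3383429308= -0.00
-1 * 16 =-16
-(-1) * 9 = 9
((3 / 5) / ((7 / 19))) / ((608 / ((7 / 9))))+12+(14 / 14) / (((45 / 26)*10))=86831 / 7200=12.06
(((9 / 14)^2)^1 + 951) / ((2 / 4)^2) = 186477 / 49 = 3805.65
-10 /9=-1.11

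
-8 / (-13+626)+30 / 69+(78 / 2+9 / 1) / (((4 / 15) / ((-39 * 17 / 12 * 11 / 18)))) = -171361453 / 28198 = -6077.08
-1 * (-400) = 400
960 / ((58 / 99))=47520 / 29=1638.62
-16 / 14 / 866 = -4 / 3031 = -0.00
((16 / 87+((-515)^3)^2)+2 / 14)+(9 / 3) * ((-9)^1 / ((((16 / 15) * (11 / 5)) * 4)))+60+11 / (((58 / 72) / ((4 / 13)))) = 103986432347821366621259 / 5573568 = 18657067133265686.65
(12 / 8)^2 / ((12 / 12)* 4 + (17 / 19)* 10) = 57 / 328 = 0.17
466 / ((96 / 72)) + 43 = 785 / 2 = 392.50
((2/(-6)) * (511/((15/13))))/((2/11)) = -73073/90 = -811.92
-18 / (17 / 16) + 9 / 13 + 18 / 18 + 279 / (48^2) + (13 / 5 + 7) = -1563697 / 282880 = -5.53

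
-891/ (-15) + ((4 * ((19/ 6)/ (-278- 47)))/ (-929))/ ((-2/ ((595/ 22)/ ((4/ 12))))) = 78908857/ 1328470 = 59.40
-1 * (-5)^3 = 125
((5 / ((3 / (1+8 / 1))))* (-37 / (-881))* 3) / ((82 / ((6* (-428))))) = -2137860 / 36121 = -59.19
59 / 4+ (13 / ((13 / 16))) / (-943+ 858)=4951 / 340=14.56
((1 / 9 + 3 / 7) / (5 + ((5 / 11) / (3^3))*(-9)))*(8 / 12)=187 / 2520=0.07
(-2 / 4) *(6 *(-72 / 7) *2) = 432 / 7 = 61.71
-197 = -197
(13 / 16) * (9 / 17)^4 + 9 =12112317 / 1336336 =9.06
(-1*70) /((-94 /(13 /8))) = 455 /376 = 1.21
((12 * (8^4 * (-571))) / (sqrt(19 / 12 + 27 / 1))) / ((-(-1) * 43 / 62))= -3480158208 * sqrt(21) / 2107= -7569097.49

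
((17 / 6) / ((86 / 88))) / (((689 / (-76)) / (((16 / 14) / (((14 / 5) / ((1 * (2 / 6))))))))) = -568480 / 13065507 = -0.04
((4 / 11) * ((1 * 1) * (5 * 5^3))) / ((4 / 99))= 5625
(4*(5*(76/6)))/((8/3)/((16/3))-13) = -304/15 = -20.27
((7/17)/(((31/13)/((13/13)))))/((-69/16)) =-1456/36363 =-0.04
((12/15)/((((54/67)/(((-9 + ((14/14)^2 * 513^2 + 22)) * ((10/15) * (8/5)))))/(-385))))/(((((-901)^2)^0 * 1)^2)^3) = -43448190016/405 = -107279481.52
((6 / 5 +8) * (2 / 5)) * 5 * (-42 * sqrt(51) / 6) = -644 * sqrt(51) / 5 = -919.82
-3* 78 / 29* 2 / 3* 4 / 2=-312 / 29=-10.76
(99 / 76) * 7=693 / 76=9.12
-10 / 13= -0.77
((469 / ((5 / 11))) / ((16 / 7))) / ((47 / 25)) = 180565 / 752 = 240.11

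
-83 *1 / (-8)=83 / 8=10.38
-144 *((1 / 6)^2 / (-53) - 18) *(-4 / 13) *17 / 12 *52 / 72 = -1167730 / 1431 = -816.02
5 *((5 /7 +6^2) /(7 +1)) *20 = 6425 /14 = 458.93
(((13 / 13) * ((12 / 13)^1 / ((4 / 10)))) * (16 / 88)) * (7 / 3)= 140 / 143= 0.98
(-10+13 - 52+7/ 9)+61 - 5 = 7.78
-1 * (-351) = 351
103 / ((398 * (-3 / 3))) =-103 / 398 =-0.26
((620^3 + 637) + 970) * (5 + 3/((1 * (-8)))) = 8818195459/8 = 1102274432.38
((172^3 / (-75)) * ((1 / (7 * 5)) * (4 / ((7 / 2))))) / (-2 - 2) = 553.84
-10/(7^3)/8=-5/1372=-0.00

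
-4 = -4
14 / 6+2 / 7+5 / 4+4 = 661 / 84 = 7.87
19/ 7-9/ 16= 241/ 112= 2.15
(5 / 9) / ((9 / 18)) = 10 / 9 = 1.11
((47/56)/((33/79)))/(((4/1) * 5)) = 3713/36960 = 0.10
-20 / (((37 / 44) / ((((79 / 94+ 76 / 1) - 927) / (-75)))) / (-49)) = 68918696 / 5217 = 13210.41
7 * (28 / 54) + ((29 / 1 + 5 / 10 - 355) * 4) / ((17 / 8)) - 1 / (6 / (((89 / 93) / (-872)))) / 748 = -609.08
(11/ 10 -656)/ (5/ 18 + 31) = -58941/ 2815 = -20.94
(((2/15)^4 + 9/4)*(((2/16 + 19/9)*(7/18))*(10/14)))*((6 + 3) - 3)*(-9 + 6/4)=-62.90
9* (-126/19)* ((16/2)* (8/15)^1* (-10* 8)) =387072/19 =20372.21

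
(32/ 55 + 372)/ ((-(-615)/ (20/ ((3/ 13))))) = 52.50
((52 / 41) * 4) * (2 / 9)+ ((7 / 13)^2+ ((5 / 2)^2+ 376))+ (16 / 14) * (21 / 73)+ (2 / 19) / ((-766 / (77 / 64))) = 814132107872035 / 2120158257984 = 384.00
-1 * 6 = -6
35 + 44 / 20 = 186 / 5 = 37.20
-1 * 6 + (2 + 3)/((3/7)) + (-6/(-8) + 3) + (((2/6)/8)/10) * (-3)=2257/240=9.40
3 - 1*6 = -3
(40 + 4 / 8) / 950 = 81 / 1900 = 0.04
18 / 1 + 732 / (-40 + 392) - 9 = 975 / 88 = 11.08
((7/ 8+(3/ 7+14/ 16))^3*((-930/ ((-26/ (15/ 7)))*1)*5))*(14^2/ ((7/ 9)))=71243661375/ 71344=998593.59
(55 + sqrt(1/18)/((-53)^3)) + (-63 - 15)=-23 - sqrt(2)/893262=-23.00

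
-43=-43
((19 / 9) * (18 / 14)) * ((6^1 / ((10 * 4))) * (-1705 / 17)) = -19437 / 476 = -40.83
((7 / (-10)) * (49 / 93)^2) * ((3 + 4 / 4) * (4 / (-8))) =16807 / 43245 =0.39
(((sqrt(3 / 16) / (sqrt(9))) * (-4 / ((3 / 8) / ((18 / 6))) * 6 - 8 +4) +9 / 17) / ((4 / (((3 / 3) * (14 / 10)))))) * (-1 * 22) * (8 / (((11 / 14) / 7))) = -24696 / 85 +134456 * sqrt(3) / 15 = 15235.10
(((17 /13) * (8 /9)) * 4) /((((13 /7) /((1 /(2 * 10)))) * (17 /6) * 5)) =112 /12675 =0.01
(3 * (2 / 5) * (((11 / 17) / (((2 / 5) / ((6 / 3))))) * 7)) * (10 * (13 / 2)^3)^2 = 27874821975 / 136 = 204961926.29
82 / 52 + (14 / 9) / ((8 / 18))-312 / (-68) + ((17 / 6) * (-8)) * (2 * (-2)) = 66520 / 663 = 100.33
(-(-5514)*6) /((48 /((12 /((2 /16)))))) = 66168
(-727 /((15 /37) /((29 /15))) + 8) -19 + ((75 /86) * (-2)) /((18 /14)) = -33662603 /9675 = -3479.34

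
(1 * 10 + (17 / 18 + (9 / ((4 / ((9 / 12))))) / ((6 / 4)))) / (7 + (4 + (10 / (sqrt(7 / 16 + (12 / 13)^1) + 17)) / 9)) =4345 * sqrt(3679) / 593406109 + 5177876539 / 4747248872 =1.09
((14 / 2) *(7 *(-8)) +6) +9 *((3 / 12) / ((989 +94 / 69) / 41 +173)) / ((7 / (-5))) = -6028310921 / 15617056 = -386.01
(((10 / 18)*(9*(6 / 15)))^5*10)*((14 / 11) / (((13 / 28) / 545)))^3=3120309592494080000 / 2924207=1067061802565.30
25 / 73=0.34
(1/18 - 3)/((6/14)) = -371/54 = -6.87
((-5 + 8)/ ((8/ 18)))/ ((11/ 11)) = 27/ 4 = 6.75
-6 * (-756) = 4536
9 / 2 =4.50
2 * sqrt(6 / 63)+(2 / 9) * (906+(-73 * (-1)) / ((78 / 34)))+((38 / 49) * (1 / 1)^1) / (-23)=208.99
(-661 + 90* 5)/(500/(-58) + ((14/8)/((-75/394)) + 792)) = -917850/3367709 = -0.27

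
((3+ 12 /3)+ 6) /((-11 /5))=-5.91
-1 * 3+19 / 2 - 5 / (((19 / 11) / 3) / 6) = -1733 / 38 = -45.61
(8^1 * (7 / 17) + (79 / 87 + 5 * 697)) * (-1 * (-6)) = 10321060 / 493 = 20935.21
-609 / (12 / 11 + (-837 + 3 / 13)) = 29029 / 39834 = 0.73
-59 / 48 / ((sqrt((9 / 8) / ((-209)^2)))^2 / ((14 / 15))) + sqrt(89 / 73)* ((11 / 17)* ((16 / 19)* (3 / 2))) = -18040253 / 405 + 264* sqrt(6497) / 23579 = -44542.93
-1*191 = -191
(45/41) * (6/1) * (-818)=-220860/41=-5386.83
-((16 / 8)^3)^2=-64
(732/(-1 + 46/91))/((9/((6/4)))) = -11102/45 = -246.71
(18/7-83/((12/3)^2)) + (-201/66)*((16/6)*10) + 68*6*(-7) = -10865605/3696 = -2939.83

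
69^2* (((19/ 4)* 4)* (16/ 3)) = 482448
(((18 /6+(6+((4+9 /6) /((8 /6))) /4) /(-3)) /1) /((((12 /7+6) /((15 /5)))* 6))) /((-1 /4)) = -49 /288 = -0.17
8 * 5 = 40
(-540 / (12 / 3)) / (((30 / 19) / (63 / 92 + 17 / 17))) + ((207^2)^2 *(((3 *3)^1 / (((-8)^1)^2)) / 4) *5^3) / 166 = 47507311431315 / 977408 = 48605404.74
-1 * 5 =-5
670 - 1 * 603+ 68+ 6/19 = 2571/19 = 135.32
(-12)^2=144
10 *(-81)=-810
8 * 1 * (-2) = -16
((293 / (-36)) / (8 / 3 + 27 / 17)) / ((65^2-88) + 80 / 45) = -14943 / 32332132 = -0.00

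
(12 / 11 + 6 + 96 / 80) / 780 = 38 / 3575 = 0.01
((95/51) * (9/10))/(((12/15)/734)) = 104595/68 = 1538.16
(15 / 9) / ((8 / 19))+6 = 239 / 24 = 9.96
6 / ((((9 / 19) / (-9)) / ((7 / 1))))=-798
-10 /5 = -2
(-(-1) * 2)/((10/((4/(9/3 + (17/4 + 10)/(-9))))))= 48/85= 0.56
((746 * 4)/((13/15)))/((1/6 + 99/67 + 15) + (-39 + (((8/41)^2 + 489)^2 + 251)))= 0.01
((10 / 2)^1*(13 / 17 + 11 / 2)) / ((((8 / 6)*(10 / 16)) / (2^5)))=20448 / 17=1202.82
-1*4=-4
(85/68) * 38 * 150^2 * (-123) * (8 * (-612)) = 643609800000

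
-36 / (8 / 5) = -22.50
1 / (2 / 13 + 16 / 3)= 39 / 214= 0.18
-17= -17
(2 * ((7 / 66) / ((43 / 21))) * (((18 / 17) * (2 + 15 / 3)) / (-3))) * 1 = -2058 / 8041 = -0.26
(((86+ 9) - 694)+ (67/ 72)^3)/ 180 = -223274789/ 67184640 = -3.32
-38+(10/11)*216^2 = 466142/11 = 42376.55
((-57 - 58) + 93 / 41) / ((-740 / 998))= 1153189 / 7585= 152.04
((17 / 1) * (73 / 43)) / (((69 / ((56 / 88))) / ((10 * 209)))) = 1650530 / 2967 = 556.30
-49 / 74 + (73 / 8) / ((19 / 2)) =839 / 2812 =0.30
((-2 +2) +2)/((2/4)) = 4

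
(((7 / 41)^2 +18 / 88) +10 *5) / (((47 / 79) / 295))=24908.43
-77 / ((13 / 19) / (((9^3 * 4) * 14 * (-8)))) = 36754161.23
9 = 9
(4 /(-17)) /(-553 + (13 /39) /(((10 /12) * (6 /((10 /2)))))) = 6 /14093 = 0.00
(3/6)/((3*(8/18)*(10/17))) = 51/80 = 0.64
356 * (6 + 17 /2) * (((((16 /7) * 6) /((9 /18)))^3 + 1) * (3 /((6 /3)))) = 54806742633 /343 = 159786421.67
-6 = -6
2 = 2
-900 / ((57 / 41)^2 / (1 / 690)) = -16810 / 24909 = -0.67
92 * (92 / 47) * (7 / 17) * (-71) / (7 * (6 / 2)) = -600944 / 2397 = -250.71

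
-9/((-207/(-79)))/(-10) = 79/230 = 0.34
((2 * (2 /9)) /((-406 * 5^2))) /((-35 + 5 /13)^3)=2197 /2081067187500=0.00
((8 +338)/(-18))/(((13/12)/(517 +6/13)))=-4655084/507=-9181.63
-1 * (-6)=6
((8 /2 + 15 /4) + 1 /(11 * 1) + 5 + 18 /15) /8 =3089 /1760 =1.76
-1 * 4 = -4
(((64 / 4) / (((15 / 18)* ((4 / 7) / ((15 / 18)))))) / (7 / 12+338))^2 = 0.01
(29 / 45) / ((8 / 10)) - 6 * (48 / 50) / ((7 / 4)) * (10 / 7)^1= -34367 / 8820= -3.90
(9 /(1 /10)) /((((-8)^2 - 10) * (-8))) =-5 /24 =-0.21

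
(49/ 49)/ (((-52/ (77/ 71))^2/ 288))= 106722/ 851929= 0.13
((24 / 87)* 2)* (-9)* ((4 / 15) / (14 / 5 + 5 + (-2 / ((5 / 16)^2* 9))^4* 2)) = -98415000000 / 4565455510063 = -0.02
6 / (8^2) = 3 / 32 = 0.09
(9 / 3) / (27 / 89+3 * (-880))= -89 / 78311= -0.00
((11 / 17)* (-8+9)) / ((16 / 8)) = 11 / 34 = 0.32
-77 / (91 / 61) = -51.62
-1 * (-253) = 253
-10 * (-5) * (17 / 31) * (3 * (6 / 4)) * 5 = 19125 / 31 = 616.94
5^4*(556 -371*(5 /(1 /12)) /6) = -1971250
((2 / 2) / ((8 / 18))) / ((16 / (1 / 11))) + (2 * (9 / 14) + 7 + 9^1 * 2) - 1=124671 / 4928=25.30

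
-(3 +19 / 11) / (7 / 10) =-520 / 77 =-6.75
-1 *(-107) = 107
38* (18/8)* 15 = 1282.50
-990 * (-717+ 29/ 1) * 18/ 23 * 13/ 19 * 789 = 125752461120/ 437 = 287763068.92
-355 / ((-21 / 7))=355 / 3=118.33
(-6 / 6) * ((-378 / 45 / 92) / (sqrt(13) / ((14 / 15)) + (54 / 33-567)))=-15642858 / 96857273285-5929 * sqrt(13) / 19371454657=-0.00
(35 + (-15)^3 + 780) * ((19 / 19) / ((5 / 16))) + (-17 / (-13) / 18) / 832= -1594884079 / 194688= -8192.00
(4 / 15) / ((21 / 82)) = 328 / 315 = 1.04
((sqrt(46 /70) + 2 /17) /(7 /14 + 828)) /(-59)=-2 * sqrt(805) /3421705 - 4 /1661971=-0.00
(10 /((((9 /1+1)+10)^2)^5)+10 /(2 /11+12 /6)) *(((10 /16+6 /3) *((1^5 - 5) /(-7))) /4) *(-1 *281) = -3956480000000843 /8192000000000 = -482.97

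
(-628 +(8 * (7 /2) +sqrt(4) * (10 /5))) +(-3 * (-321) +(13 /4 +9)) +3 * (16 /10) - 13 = 7421 /20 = 371.05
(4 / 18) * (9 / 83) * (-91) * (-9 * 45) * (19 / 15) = 93366 / 83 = 1124.89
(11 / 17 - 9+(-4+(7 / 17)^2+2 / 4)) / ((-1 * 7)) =6753 / 4046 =1.67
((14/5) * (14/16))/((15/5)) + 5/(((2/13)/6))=11749/60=195.82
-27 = -27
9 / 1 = 9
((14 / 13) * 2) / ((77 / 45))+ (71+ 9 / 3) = 10762 / 143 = 75.26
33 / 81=11 / 27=0.41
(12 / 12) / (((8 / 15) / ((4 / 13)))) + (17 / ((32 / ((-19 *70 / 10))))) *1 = -29153 / 416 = -70.08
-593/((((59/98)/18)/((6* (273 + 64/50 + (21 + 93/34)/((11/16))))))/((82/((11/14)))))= -10401860742837984/3034075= -3428346610.69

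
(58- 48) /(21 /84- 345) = -40 /1379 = -0.03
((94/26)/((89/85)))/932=3995/1078324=0.00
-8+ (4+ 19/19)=-3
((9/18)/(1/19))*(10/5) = 19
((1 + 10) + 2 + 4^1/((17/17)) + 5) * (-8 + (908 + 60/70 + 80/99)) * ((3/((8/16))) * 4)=9997664/21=476079.24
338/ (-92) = -169/ 46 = -3.67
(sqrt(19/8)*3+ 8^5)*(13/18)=13*sqrt(38)/24+ 212992/9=23669.12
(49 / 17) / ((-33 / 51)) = -49 / 11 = -4.45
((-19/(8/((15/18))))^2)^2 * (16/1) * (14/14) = 81450625/331776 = 245.50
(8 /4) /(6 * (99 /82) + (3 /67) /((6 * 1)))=10988 /39839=0.28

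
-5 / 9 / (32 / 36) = -5 / 8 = -0.62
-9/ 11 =-0.82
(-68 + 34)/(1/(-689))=23426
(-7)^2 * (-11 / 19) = -539 / 19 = -28.37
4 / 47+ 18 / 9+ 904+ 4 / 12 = 906.42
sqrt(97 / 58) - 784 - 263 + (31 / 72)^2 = -5426687 / 5184 + sqrt(5626) / 58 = -1045.52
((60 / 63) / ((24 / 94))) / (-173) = -235 / 10899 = -0.02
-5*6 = -30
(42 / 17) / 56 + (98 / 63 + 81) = 50551 / 612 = 82.60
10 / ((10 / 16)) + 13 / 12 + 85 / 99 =7105 / 396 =17.94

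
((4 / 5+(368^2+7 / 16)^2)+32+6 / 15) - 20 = 23474916205301 / 1280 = 18339778285.39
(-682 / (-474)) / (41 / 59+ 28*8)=20119 / 3141909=0.01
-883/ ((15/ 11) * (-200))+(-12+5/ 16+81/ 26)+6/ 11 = -4108957/ 858000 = -4.79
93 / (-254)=-93 / 254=-0.37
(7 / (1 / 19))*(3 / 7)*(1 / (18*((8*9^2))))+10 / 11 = 39089 / 42768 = 0.91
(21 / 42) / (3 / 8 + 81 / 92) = 92 / 231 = 0.40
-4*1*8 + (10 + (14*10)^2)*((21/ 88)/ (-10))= -43997/ 88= -499.97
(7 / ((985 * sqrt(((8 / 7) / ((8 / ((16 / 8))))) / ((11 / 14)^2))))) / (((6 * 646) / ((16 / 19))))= 11 * sqrt(14) / 18134835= 0.00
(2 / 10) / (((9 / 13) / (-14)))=-182 / 45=-4.04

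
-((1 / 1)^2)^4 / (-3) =1 / 3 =0.33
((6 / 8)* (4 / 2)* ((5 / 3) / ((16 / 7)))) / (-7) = -5 / 32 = -0.16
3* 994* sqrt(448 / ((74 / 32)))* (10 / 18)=23058.62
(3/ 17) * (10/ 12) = 5/ 34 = 0.15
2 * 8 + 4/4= 17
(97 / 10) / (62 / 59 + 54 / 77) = 440671 / 79600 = 5.54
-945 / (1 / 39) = -36855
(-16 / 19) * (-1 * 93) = 1488 / 19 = 78.32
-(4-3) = -1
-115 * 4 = -460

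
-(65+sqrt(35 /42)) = -65-sqrt(30) /6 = -65.91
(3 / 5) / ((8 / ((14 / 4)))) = 21 / 80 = 0.26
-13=-13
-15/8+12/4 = 9/8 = 1.12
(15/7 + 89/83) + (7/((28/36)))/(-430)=798011/249830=3.19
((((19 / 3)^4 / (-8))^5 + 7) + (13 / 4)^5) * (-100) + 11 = 939749335383273627000344137 / 28563737812992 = 32900082669006.85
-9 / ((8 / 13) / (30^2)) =-26325 / 2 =-13162.50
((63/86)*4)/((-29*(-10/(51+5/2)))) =6741/12470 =0.54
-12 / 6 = -2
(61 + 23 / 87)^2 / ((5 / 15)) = 28408900 / 2523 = 11259.97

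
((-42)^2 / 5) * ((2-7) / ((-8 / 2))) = 441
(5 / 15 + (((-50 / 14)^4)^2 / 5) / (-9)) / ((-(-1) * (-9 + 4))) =30500283722 / 259416045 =117.57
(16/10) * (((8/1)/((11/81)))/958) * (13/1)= 33696/26345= 1.28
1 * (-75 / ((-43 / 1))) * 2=150 / 43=3.49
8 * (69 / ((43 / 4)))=2208 / 43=51.35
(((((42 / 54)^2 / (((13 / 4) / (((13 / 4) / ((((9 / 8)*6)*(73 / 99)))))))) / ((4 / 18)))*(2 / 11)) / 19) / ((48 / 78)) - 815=-61041233 / 74898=-814.99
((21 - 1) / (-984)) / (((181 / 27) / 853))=-38385 / 14842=-2.59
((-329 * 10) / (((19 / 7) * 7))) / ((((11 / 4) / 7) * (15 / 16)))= -294784 / 627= -470.15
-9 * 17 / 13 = -153 / 13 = -11.77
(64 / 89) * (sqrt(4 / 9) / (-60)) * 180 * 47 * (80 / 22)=-240640 / 979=-245.80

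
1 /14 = 0.07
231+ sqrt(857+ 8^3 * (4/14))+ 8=sqrt(49161)/7+ 239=270.67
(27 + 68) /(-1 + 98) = 0.98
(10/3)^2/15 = 0.74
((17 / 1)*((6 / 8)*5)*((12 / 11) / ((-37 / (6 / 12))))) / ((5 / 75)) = -11475 / 814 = -14.10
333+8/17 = 5669/17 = 333.47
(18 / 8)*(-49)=-441 / 4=-110.25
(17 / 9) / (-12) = -17 / 108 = -0.16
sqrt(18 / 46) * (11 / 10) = 33 * sqrt(23) / 230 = 0.69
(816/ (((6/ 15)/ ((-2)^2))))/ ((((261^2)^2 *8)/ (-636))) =-72080/ 515607849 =-0.00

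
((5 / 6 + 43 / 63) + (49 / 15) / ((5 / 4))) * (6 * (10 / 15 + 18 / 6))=143077 / 1575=90.84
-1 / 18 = -0.06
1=1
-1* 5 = -5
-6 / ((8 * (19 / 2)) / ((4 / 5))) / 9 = -2 / 285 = -0.01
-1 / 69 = -0.01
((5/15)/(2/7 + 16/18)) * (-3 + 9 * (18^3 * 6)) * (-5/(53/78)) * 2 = -1315265.55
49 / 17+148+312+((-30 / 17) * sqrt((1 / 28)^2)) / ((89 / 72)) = 4901847 / 10591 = 462.83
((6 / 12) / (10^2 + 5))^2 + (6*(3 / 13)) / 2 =396913 / 573300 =0.69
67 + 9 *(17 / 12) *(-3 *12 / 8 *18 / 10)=-1451 / 40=-36.28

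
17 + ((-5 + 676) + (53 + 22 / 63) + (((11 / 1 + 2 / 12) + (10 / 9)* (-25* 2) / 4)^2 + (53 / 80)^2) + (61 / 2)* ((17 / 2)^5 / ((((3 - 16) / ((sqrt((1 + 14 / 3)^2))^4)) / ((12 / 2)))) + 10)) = -30382164227344661 / 47174400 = -644039229.48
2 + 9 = 11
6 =6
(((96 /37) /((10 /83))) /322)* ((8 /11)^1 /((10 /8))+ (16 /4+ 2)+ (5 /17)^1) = 12806568 /27848975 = 0.46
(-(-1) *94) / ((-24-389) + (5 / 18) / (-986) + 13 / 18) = -556104 / 2439037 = -0.23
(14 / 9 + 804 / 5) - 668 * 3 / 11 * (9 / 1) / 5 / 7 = 400238 / 3465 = 115.51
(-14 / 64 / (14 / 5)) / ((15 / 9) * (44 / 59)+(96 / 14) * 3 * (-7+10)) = -6195 / 4992256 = -0.00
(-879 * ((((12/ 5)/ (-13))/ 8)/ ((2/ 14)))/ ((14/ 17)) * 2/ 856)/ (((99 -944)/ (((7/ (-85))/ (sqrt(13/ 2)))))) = 18459 * sqrt(26)/ 6112054000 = 0.00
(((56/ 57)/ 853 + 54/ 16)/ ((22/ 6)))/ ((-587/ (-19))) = 1313215/ 44062568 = 0.03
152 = 152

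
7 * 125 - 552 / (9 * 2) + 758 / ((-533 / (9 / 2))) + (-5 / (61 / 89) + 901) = 168902300 / 97539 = 1731.64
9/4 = 2.25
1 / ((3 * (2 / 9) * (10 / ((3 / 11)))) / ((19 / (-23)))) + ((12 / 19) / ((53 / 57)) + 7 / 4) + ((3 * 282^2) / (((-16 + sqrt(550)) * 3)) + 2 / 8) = 56906086913 / 13140820 + 66270 * sqrt(22) / 49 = 10674.03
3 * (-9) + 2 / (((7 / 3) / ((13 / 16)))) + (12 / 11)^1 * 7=-18.67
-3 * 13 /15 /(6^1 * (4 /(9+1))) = -13 /12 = -1.08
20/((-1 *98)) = -10/49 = -0.20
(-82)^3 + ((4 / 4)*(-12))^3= -553096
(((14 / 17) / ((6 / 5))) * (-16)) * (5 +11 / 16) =-3185 / 51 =-62.45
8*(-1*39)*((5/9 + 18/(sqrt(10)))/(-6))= 260/9 + 468*sqrt(10)/5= 324.88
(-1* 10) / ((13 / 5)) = -50 / 13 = -3.85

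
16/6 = 8/3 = 2.67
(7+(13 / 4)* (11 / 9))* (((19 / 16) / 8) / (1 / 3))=7505 / 1536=4.89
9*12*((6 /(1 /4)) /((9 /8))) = 2304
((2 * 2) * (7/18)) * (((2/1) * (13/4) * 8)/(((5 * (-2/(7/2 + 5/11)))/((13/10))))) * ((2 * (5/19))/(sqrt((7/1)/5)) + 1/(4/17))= -195.23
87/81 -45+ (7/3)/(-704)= -835007/19008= -43.93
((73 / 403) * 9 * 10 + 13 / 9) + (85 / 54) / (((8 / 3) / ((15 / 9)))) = 3260987 / 174096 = 18.73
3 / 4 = 0.75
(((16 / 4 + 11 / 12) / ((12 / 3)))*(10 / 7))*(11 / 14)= 1.38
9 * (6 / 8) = 27 / 4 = 6.75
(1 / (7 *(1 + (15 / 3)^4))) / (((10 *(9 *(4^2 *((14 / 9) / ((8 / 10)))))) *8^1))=1 / 98156800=0.00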